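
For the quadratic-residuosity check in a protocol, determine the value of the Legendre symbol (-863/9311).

Reduce the numerator: -863 ≡ 8448 (mod 9311), so (-863/9311) = (8448/9311).
Factor out 2: 8448 = 2^8·33. Since 9311 ≡ 7 (mod 8), (2/9311) = +1, and (2/9311)^8 = +1. Now have (33/9311).
33 ≡ 1 (mod 4), so quadratic reciprocity gives (33/9311) = (9311/33). Reduce: 9311 ≡ 5 (mod 33). Now have (5/33).
5 ≡ 1 (mod 4), so quadratic reciprocity gives (5/33) = (33/5). Reduce: 33 ≡ 3 (mod 5). Now have (3/5).
5 ≡ 1 (mod 4), so quadratic reciprocity gives (3/5) = (5/3). Reduce: 5 ≡ 2 (mod 3). Now have (2/3).
Factor out 2: 2 = 2. Since 3 ≡ 3 (mod 8), (2/3) = -1. Now have -(1/3).
(1/3) = 1. Collecting the sign factors: -1.

-1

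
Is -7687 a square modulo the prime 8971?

yes

(-7687/8971)
  = -(7687/8971)    [8971 ≡ 3 mod 4 ⇒ (-1/8971) = -1]
  = (8971/7687)    [QR: both ≡ 3 mod 4, sign flips]
  = (1284/7687)    [8971 ≡ 1284 mod 7687]
  = (321/7687)    [7687 ≡ 7 mod 8 ⇒ (2/7687)^2 = +1]
  = (7687/321)    [QR: 321 ≡ 1 mod 4, sign kept]
  = (304/321)    [7687 ≡ 304 mod 321]
  = (19/321)    [321 ≡ 1 mod 8 ⇒ (2/321)^4 = +1]
  = (321/19)    [QR: 321 ≡ 1 mod 4, sign kept]
  = (17/19)    [321 ≡ 17 mod 19]
  = (19/17)    [QR: 17 ≡ 1 mod 4, sign kept]
  = (2/17)    [19 ≡ 2 mod 17]
  = (1/17)    [17 ≡ 1 mod 8 ⇒ (2/17) = +1]
  = 1    [(1/17) = 1]
The Legendre symbol is 1, so x^2 ≡ -7687 (mod 8971) has solution.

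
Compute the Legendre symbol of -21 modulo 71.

1

(-21 / 71)
  = -(21 / 71)    [71 ≡ 3 mod 4 ⇒ (-1 / 71) = -1]
  = -(71 / 21)    [QR: 21 ≡ 1 mod 4, sign kept]
  = -(8 / 21)    [71 ≡ 8 mod 21]
  = (1 / 21)    [21 ≡ 5 mod 8 ⇒ (2 / 21)^3 = -1]
  = 1    [(1 / 21) = 1]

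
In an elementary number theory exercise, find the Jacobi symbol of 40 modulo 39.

(40/39)
  = (1/39)    [40 ≡ 1 mod 39]
  = 1    [(1/39) = 1]

1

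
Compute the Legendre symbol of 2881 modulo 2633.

-1

Reduce the numerator: 2881 ≡ 248 (mod 2633), so (2881 / 2633) = (248 / 2633).
Factor out 2: 248 = 2^3·31. Since 2633 ≡ 1 (mod 8), (2 / 2633) = +1, and (2 / 2633)^3 = +1. Now have (31 / 2633).
2633 ≡ 1 (mod 4), so quadratic reciprocity gives (31 / 2633) = (2633 / 31). Reduce: 2633 ≡ 29 (mod 31). Now have (29 / 31).
29 ≡ 1 (mod 4), so quadratic reciprocity gives (29 / 31) = (31 / 29). Reduce: 31 ≡ 2 (mod 29). Now have (2 / 29).
Factor out 2: 2 = 2. Since 29 ≡ 5 (mod 8), (2 / 29) = -1. Now have -(1 / 29).
(1 / 29) = 1. Collecting the sign factors: -1.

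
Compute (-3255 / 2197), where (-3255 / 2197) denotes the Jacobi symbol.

-1

Reduce the numerator: -3255 ≡ 1139 (mod 2197), so (-3255 / 2197) = (1139 / 2197).
2197 ≡ 1 (mod 4), so quadratic reciprocity gives (1139 / 2197) = (2197 / 1139). Reduce: 2197 ≡ 1058 (mod 1139). Now have (1058 / 1139).
Factor out 2: 1058 = 2·529. Since 1139 ≡ 3 (mod 8), (2 / 1139) = -1. Now have -(529 / 1139).
529 ≡ 1 (mod 4), so quadratic reciprocity gives (529 / 1139) = (1139 / 529). Reduce: 1139 ≡ 81 (mod 529). Now have -(81 / 529).
81 ≡ 1 (mod 4), so quadratic reciprocity gives (81 / 529) = (529 / 81). Reduce: 529 ≡ 43 (mod 81). Now have -(43 / 81).
81 ≡ 1 (mod 4), so quadratic reciprocity gives (43 / 81) = (81 / 43). Reduce: 81 ≡ 38 (mod 43). Now have -(38 / 43).
Factor out 2: 38 = 2·19. Since 43 ≡ 3 (mod 8), (2 / 43) = -1. Now have (19 / 43).
Both 19 ≡ 3 and 43 ≡ 3 (mod 4), so reciprocity gives (19 / 43) = -(43 / 19). Reduce: 43 ≡ 5 (mod 19). Now have -(5 / 19).
5 ≡ 1 (mod 4), so quadratic reciprocity gives (5 / 19) = (19 / 5). Reduce: 19 ≡ 4 (mod 5). Now have -(4 / 5).
Factor out 2: 4 = 2^2. Since 5 ≡ 5 (mod 8), (2 / 5) = -1, and (2 / 5)^2 = +1. Now have -(1 / 5).
(1 / 5) = 1. Collecting the sign factors: -1.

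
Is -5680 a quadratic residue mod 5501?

no

(-5680|5501)
  = (5680|5501)    [5501 ≡ 1 mod 4 ⇒ (-1|5501) = +1]
  = (179|5501)    [5680 ≡ 179 mod 5501]
  = (5501|179)    [QR: 5501 ≡ 1 mod 4, sign kept]
  = (131|179)    [5501 ≡ 131 mod 179]
  = -(179|131)    [QR: both ≡ 3 mod 4, sign flips]
  = -(48|131)    [179 ≡ 48 mod 131]
  = -(3|131)    [131 ≡ 3 mod 8 ⇒ (2|131)^4 = +1]
  = (131|3)    [QR: both ≡ 3 mod 4, sign flips]
  = (2|3)    [131 ≡ 2 mod 3]
  = -(1|3)    [3 ≡ 3 mod 8 ⇒ (2|3) = -1]
  = -1    [(1|3) = 1]
(-5680|5501) = -1, and 5501 is prime, so -5680 is not a quadratic residue mod 5501.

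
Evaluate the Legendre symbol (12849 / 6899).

Reduce the numerator: 12849 ≡ 5950 (mod 6899), so (12849 / 6899) = (5950 / 6899).
Factor out 2: 5950 = 2·2975. Since 6899 ≡ 3 (mod 8), (2 / 6899) = -1. Now have -(2975 / 6899).
Both 2975 ≡ 3 and 6899 ≡ 3 (mod 4), so reciprocity gives (2975 / 6899) = -(6899 / 2975). Reduce: 6899 ≡ 949 (mod 2975). Now have (949 / 2975).
949 ≡ 1 (mod 4), so quadratic reciprocity gives (949 / 2975) = (2975 / 949). Reduce: 2975 ≡ 128 (mod 949). Now have (128 / 949).
Factor out 2: 128 = 2^7. Since 949 ≡ 5 (mod 8), (2 / 949) = -1, and (2 / 949)^7 = -1. Now have -(1 / 949).
(1 / 949) = 1. Collecting the sign factors: -1.

-1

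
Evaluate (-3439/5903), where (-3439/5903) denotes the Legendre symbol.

Reduce the numerator: -3439 ≡ 2464 (mod 5903), so (-3439/5903) = (2464/5903).
Factor out 2: 2464 = 2^5·77. Since 5903 ≡ 7 (mod 8), (2/5903) = +1, and (2/5903)^5 = +1. Now have (77/5903).
77 ≡ 1 (mod 4), so quadratic reciprocity gives (77/5903) = (5903/77). Reduce: 5903 ≡ 51 (mod 77). Now have (51/77).
77 ≡ 1 (mod 4), so quadratic reciprocity gives (51/77) = (77/51). Reduce: 77 ≡ 26 (mod 51). Now have (26/51).
Factor out 2: 26 = 2·13. Since 51 ≡ 3 (mod 8), (2/51) = -1. Now have -(13/51).
13 ≡ 1 (mod 4), so quadratic reciprocity gives (13/51) = (51/13). Reduce: 51 ≡ 12 (mod 13). Now have -(12/13).
Factor out 2: 12 = 2^2·3. Since 13 ≡ 5 (mod 8), (2/13) = -1, and (2/13)^2 = +1. Now have -(3/13).
13 ≡ 1 (mod 4), so quadratic reciprocity gives (3/13) = (13/3). Reduce: 13 ≡ 1 (mod 3). Now have -(1/3).
(1/3) = 1. Collecting the sign factors: -1.

-1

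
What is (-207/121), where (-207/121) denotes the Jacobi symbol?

Pull out -1: (-207/121) = (-1/121)·(207/121). Since 121 ≡ 1 (mod 4), (-1/121) = +1. Now have (207/121).
Reduce the numerator: 207 ≡ 86 (mod 121), so (207/121) = (86/121).
Factor out 2: 86 = 2·43. Since 121 ≡ 1 (mod 8), (2/121) = +1. Now have (43/121).
121 ≡ 1 (mod 4), so quadratic reciprocity gives (43/121) = (121/43). Reduce: 121 ≡ 35 (mod 43). Now have (35/43).
Both 35 ≡ 3 and 43 ≡ 3 (mod 4), so reciprocity gives (35/43) = -(43/35). Reduce: 43 ≡ 8 (mod 35). Now have -(8/35).
Factor out 2: 8 = 2^3. Since 35 ≡ 3 (mod 8), (2/35) = -1, and (2/35)^3 = -1. Now have (1/35).
(1/35) = 1. Collecting the sign factors: 1.

1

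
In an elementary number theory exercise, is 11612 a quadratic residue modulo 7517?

yes

(11612/7517)
  = (4095/7517)    [11612 ≡ 4095 mod 7517]
  = (7517/4095)    [QR: 7517 ≡ 1 mod 4, sign kept]
  = (3422/4095)    [7517 ≡ 3422 mod 4095]
  = (1711/4095)    [4095 ≡ 7 mod 8 ⇒ (2/4095) = +1]
  = -(4095/1711)    [QR: both ≡ 3 mod 4, sign flips]
  = -(673/1711)    [4095 ≡ 673 mod 1711]
  = -(1711/673)    [QR: 673 ≡ 1 mod 4, sign kept]
  = -(365/673)    [1711 ≡ 365 mod 673]
  = -(673/365)    [QR: 365 ≡ 1 mod 4, sign kept]
  = -(308/365)    [673 ≡ 308 mod 365]
  = -(77/365)    [365 ≡ 5 mod 8 ⇒ (2/365)^2 = +1]
  = -(365/77)    [QR: 77 ≡ 1 mod 4, sign kept]
  = -(57/77)    [365 ≡ 57 mod 77]
  = -(77/57)    [QR: 57 ≡ 1 mod 4, sign kept]
  = -(20/57)    [77 ≡ 20 mod 57]
  = -(5/57)    [57 ≡ 1 mod 8 ⇒ (2/57)^2 = +1]
  = -(57/5)    [QR: 5 ≡ 1 mod 4, sign kept]
  = -(2/5)    [57 ≡ 2 mod 5]
  = (1/5)    [5 ≡ 5 mod 8 ⇒ (2/5) = -1]
  = 1    [(1/5) = 1]
The Legendre symbol is 1, so x^2 ≡ 11612 (mod 7517) has solution.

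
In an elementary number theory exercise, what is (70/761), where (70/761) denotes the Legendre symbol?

-1

Factor out 2: 70 = 2·35. Since 761 ≡ 1 (mod 8), (2/761) = +1. Now have (35/761).
761 ≡ 1 (mod 4), so quadratic reciprocity gives (35/761) = (761/35). Reduce: 761 ≡ 26 (mod 35). Now have (26/35).
Factor out 2: 26 = 2·13. Since 35 ≡ 3 (mod 8), (2/35) = -1. Now have -(13/35).
13 ≡ 1 (mod 4), so quadratic reciprocity gives (13/35) = (35/13). Reduce: 35 ≡ 9 (mod 13). Now have -(9/13).
9 ≡ 1 (mod 4), so quadratic reciprocity gives (9/13) = (13/9). Reduce: 13 ≡ 4 (mod 9). Now have -(4/9).
Factor out 2: 4 = 2^2. Since 9 ≡ 1 (mod 8), (2/9) = +1, and (2/9)^2 = +1. Now have -(1/9).
(1/9) = 1. Collecting the sign factors: -1.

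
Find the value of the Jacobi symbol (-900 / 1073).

Reduce the numerator: -900 ≡ 173 (mod 1073), so (-900 / 1073) = (173 / 1073).
173 ≡ 1 (mod 4), so quadratic reciprocity gives (173 / 1073) = (1073 / 173). Reduce: 1073 ≡ 35 (mod 173). Now have (35 / 173).
173 ≡ 1 (mod 4), so quadratic reciprocity gives (35 / 173) = (173 / 35). Reduce: 173 ≡ 33 (mod 35). Now have (33 / 35).
33 ≡ 1 (mod 4), so quadratic reciprocity gives (33 / 35) = (35 / 33). Reduce: 35 ≡ 2 (mod 33). Now have (2 / 33).
Factor out 2: 2 = 2. Since 33 ≡ 1 (mod 8), (2 / 33) = +1. Now have (1 / 33).
(1 / 33) = 1. Collecting the sign factors: 1.

1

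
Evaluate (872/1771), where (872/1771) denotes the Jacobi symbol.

-1

(872/1771)
  = -(109/1771)    [1771 ≡ 3 mod 8 ⇒ (2/1771)^3 = -1]
  = -(1771/109)    [QR: 109 ≡ 1 mod 4, sign kept]
  = -(27/109)    [1771 ≡ 27 mod 109]
  = -(109/27)    [QR: 109 ≡ 1 mod 4, sign kept]
  = -(1/27)    [109 ≡ 1 mod 27]
  = -1    [(1/27) = 1]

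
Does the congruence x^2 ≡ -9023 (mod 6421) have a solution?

no

(-9023/6421)
  = (3819/6421)    [-9023 ≡ 3819 mod 6421]
  = (6421/3819)    [QR: 6421 ≡ 1 mod 4, sign kept]
  = (2602/3819)    [6421 ≡ 2602 mod 3819]
  = -(1301/3819)    [3819 ≡ 3 mod 8 ⇒ (2/3819) = -1]
  = -(3819/1301)    [QR: 1301 ≡ 1 mod 4, sign kept]
  = -(1217/1301)    [3819 ≡ 1217 mod 1301]
  = -(1301/1217)    [QR: 1217 ≡ 1 mod 4, sign kept]
  = -(84/1217)    [1301 ≡ 84 mod 1217]
  = -(21/1217)    [1217 ≡ 1 mod 8 ⇒ (2/1217)^2 = +1]
  = -(1217/21)    [QR: 21 ≡ 1 mod 4, sign kept]
  = -(20/21)    [1217 ≡ 20 mod 21]
  = -(5/21)    [21 ≡ 5 mod 8 ⇒ (2/21)^2 = +1]
  = -(21/5)    [QR: 5 ≡ 1 mod 4, sign kept]
  = -(1/5)    [21 ≡ 1 mod 5]
  = -1    [(1/5) = 1]
The Legendre symbol is -1, so x^2 ≡ -9023 (mod 6421) has no solution.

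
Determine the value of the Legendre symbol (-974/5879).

1

(-974/5879)
  = (4905/5879)    [-974 ≡ 4905 mod 5879]
  = (5879/4905)    [QR: 4905 ≡ 1 mod 4, sign kept]
  = (974/4905)    [5879 ≡ 974 mod 4905]
  = (487/4905)    [4905 ≡ 1 mod 8 ⇒ (2/4905) = +1]
  = (4905/487)    [QR: 4905 ≡ 1 mod 4, sign kept]
  = (35/487)    [4905 ≡ 35 mod 487]
  = -(487/35)    [QR: both ≡ 3 mod 4, sign flips]
  = -(32/35)    [487 ≡ 32 mod 35]
  = (1/35)    [35 ≡ 3 mod 8 ⇒ (2/35)^5 = -1]
  = 1    [(1/35) = 1]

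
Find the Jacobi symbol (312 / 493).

(312 / 493)
  = -(39 / 493)    [493 ≡ 5 mod 8 ⇒ (2 / 493)^3 = -1]
  = -(493 / 39)    [QR: 493 ≡ 1 mod 4, sign kept]
  = -(25 / 39)    [493 ≡ 25 mod 39]
  = -(39 / 25)    [QR: 25 ≡ 1 mod 4, sign kept]
  = -(14 / 25)    [39 ≡ 14 mod 25]
  = -(7 / 25)    [25 ≡ 1 mod 8 ⇒ (2 / 25) = +1]
  = -(25 / 7)    [QR: 25 ≡ 1 mod 4, sign kept]
  = -(4 / 7)    [25 ≡ 4 mod 7]
  = -(1 / 7)    [7 ≡ 7 mod 8 ⇒ (2 / 7)^2 = +1]
  = -1    [(1 / 7) = 1]

-1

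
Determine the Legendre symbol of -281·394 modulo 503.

By multiplicativity, (-281·394|503) = (-281|503)·(394|503).
First factor (-281|503):
(-281|503)
  = (222|503)    [-281 ≡ 222 mod 503]
  = (111|503)    [503 ≡ 7 mod 8 ⇒ (2|503) = +1]
  = -(503|111)    [QR: both ≡ 3 mod 4, sign flips]
  = -(59|111)    [503 ≡ 59 mod 111]
  = (111|59)    [QR: both ≡ 3 mod 4, sign flips]
  = (52|59)    [111 ≡ 52 mod 59]
  = (13|59)    [59 ≡ 3 mod 8 ⇒ (2|59)^2 = +1]
  = (59|13)    [QR: 13 ≡ 1 mod 4, sign kept]
  = (7|13)    [59 ≡ 7 mod 13]
  = (13|7)    [QR: 13 ≡ 1 mod 4, sign kept]
  = (6|7)    [13 ≡ 6 mod 7]
  = (3|7)    [7 ≡ 7 mod 8 ⇒ (2|7) = +1]
  = -(7|3)    [QR: both ≡ 3 mod 4, sign flips]
  = -(1|3)    [7 ≡ 1 mod 3]
  = -1    [(1|3) = 1]
Second factor (394|503):
(394|503)
  = (197|503)    [503 ≡ 7 mod 8 ⇒ (2|503) = +1]
  = (503|197)    [QR: 197 ≡ 1 mod 4, sign kept]
  = (109|197)    [503 ≡ 109 mod 197]
  = (197|109)    [QR: 109 ≡ 1 mod 4, sign kept]
  = (88|109)    [197 ≡ 88 mod 109]
  = -(11|109)    [109 ≡ 5 mod 8 ⇒ (2|109)^3 = -1]
  = -(109|11)    [QR: 109 ≡ 1 mod 4, sign kept]
  = -(10|11)    [109 ≡ 10 mod 11]
  = (5|11)    [11 ≡ 3 mod 8 ⇒ (2|11) = -1]
  = (11|5)    [QR: 5 ≡ 1 mod 4, sign kept]
  = (1|5)    [11 ≡ 1 mod 5]
  = 1    [(1|5) = 1]
Product: (-1)·(1) = -1.

-1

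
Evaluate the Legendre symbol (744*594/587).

-1

By multiplicativity, (744·594/587) = (744/587)·(594/587).
First factor (744/587):
(744/587)
  = (157/587)    [744 ≡ 157 mod 587]
  = (587/157)    [QR: 157 ≡ 1 mod 4, sign kept]
  = (116/157)    [587 ≡ 116 mod 157]
  = (29/157)    [157 ≡ 5 mod 8 ⇒ (2/157)^2 = +1]
  = (157/29)    [QR: 29 ≡ 1 mod 4, sign kept]
  = (12/29)    [157 ≡ 12 mod 29]
  = (3/29)    [29 ≡ 5 mod 8 ⇒ (2/29)^2 = +1]
  = (29/3)    [QR: 29 ≡ 1 mod 4, sign kept]
  = (2/3)    [29 ≡ 2 mod 3]
  = -(1/3)    [3 ≡ 3 mod 8 ⇒ (2/3) = -1]
  = -1    [(1/3) = 1]
Second factor (594/587):
(594/587)
  = (7/587)    [594 ≡ 7 mod 587]
  = -(587/7)    [QR: both ≡ 3 mod 4, sign flips]
  = -(6/7)    [587 ≡ 6 mod 7]
  = -(3/7)    [7 ≡ 7 mod 8 ⇒ (2/7) = +1]
  = (7/3)    [QR: both ≡ 3 mod 4, sign flips]
  = (1/3)    [7 ≡ 1 mod 3]
  = 1    [(1/3) = 1]
Product: (-1)·(1) = -1.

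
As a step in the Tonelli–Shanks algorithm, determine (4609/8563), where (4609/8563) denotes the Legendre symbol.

(4609/8563)
  = (8563/4609)    [QR: 4609 ≡ 1 mod 4, sign kept]
  = (3954/4609)    [8563 ≡ 3954 mod 4609]
  = (1977/4609)    [4609 ≡ 1 mod 8 ⇒ (2/4609) = +1]
  = (4609/1977)    [QR: 1977 ≡ 1 mod 4, sign kept]
  = (655/1977)    [4609 ≡ 655 mod 1977]
  = (1977/655)    [QR: 1977 ≡ 1 mod 4, sign kept]
  = (12/655)    [1977 ≡ 12 mod 655]
  = (3/655)    [655 ≡ 7 mod 8 ⇒ (2/655)^2 = +1]
  = -(655/3)    [QR: both ≡ 3 mod 4, sign flips]
  = -(1/3)    [655 ≡ 1 mod 3]
  = -1    [(1/3) = 1]

-1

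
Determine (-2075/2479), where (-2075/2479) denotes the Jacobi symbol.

Reduce the numerator: -2075 ≡ 404 (mod 2479), so (-2075/2479) = (404/2479).
Factor out 2: 404 = 2^2·101. Since 2479 ≡ 7 (mod 8), (2/2479) = +1, and (2/2479)^2 = +1. Now have (101/2479).
101 ≡ 1 (mod 4), so quadratic reciprocity gives (101/2479) = (2479/101). Reduce: 2479 ≡ 55 (mod 101). Now have (55/101).
101 ≡ 1 (mod 4), so quadratic reciprocity gives (55/101) = (101/55). Reduce: 101 ≡ 46 (mod 55). Now have (46/55).
Factor out 2: 46 = 2·23. Since 55 ≡ 7 (mod 8), (2/55) = +1. Now have (23/55).
Both 23 ≡ 3 and 55 ≡ 3 (mod 4), so reciprocity gives (23/55) = -(55/23). Reduce: 55 ≡ 9 (mod 23). Now have -(9/23).
9 ≡ 1 (mod 4), so quadratic reciprocity gives (9/23) = (23/9). Reduce: 23 ≡ 5 (mod 9). Now have -(5/9).
5 ≡ 1 (mod 4), so quadratic reciprocity gives (5/9) = (9/5). Reduce: 9 ≡ 4 (mod 5). Now have -(4/5).
Factor out 2: 4 = 2^2. Since 5 ≡ 5 (mod 8), (2/5) = -1, and (2/5)^2 = +1. Now have -(1/5).
(1/5) = 1. Collecting the sign factors: -1.

-1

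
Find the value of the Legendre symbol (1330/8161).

Factor out 2: 1330 = 2·665. Since 8161 ≡ 1 (mod 8), (2/8161) = +1. Now have (665/8161).
665 ≡ 1 (mod 4), so quadratic reciprocity gives (665/8161) = (8161/665). Reduce: 8161 ≡ 181 (mod 665). Now have (181/665).
181 ≡ 1 (mod 4), so quadratic reciprocity gives (181/665) = (665/181). Reduce: 665 ≡ 122 (mod 181). Now have (122/181).
Factor out 2: 122 = 2·61. Since 181 ≡ 5 (mod 8), (2/181) = -1. Now have -(61/181).
61 ≡ 1 (mod 4), so quadratic reciprocity gives (61/181) = (181/61). Reduce: 181 ≡ 59 (mod 61). Now have -(59/61).
61 ≡ 1 (mod 4), so quadratic reciprocity gives (59/61) = (61/59). Reduce: 61 ≡ 2 (mod 59). Now have -(2/59).
Factor out 2: 2 = 2. Since 59 ≡ 3 (mod 8), (2/59) = -1. Now have (1/59).
(1/59) = 1. Collecting the sign factors: 1.

1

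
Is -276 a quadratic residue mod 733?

Pull out -1: (-276/733) = (-1/733)·(276/733). Since 733 ≡ 1 (mod 4), (-1/733) = +1. Now have (276/733).
Factor out 2: 276 = 2^2·69. Since 733 ≡ 5 (mod 8), (2/733) = -1, and (2/733)^2 = +1. Now have (69/733).
69 ≡ 1 (mod 4), so quadratic reciprocity gives (69/733) = (733/69). Reduce: 733 ≡ 43 (mod 69). Now have (43/69).
69 ≡ 1 (mod 4), so quadratic reciprocity gives (43/69) = (69/43). Reduce: 69 ≡ 26 (mod 43). Now have (26/43).
Factor out 2: 26 = 2·13. Since 43 ≡ 3 (mod 8), (2/43) = -1. Now have -(13/43).
13 ≡ 1 (mod 4), so quadratic reciprocity gives (13/43) = (43/13). Reduce: 43 ≡ 4 (mod 13). Now have -(4/13).
Factor out 2: 4 = 2^2. Since 13 ≡ 5 (mod 8), (2/13) = -1, and (2/13)^2 = +1. Now have -(1/13).
(1/13) = 1. Collecting the sign factors: -1.
The Legendre symbol is -1, so x^2 ≡ -276 (mod 733) has no solution.

no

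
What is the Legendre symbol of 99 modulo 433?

1

433 ≡ 1 (mod 4), so quadratic reciprocity gives (99|433) = (433|99). Reduce: 433 ≡ 37 (mod 99). Now have (37|99).
37 ≡ 1 (mod 4), so quadratic reciprocity gives (37|99) = (99|37). Reduce: 99 ≡ 25 (mod 37). Now have (25|37).
25 ≡ 1 (mod 4), so quadratic reciprocity gives (25|37) = (37|25). Reduce: 37 ≡ 12 (mod 25). Now have (12|25).
Factor out 2: 12 = 2^2·3. Since 25 ≡ 1 (mod 8), (2|25) = +1, and (2|25)^2 = +1. Now have (3|25).
25 ≡ 1 (mod 4), so quadratic reciprocity gives (3|25) = (25|3). Reduce: 25 ≡ 1 (mod 3). Now have (1|3).
(1|3) = 1. Collecting the sign factors: 1.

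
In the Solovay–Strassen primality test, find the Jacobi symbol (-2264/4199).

1

(-2264/4199)
  = (1935/4199)    [-2264 ≡ 1935 mod 4199]
  = -(4199/1935)    [QR: both ≡ 3 mod 4, sign flips]
  = -(329/1935)    [4199 ≡ 329 mod 1935]
  = -(1935/329)    [QR: 329 ≡ 1 mod 4, sign kept]
  = -(290/329)    [1935 ≡ 290 mod 329]
  = -(145/329)    [329 ≡ 1 mod 8 ⇒ (2/329) = +1]
  = -(329/145)    [QR: 145 ≡ 1 mod 4, sign kept]
  = -(39/145)    [329 ≡ 39 mod 145]
  = -(145/39)    [QR: 145 ≡ 1 mod 4, sign kept]
  = -(28/39)    [145 ≡ 28 mod 39]
  = -(7/39)    [39 ≡ 7 mod 8 ⇒ (2/39)^2 = +1]
  = (39/7)    [QR: both ≡ 3 mod 4, sign flips]
  = (4/7)    [39 ≡ 4 mod 7]
  = (1/7)    [7 ≡ 7 mod 8 ⇒ (2/7)^2 = +1]
  = 1    [(1/7) = 1]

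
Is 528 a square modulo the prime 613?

no

Factor out 2: 528 = 2^4·33. Since 613 ≡ 5 (mod 8), (2|613) = -1, and (2|613)^4 = +1. Now have (33|613).
33 ≡ 1 (mod 4), so quadratic reciprocity gives (33|613) = (613|33). Reduce: 613 ≡ 19 (mod 33). Now have (19|33).
33 ≡ 1 (mod 4), so quadratic reciprocity gives (19|33) = (33|19). Reduce: 33 ≡ 14 (mod 19). Now have (14|19).
Factor out 2: 14 = 2·7. Since 19 ≡ 3 (mod 8), (2|19) = -1. Now have -(7|19).
Both 7 ≡ 3 and 19 ≡ 3 (mod 4), so reciprocity gives (7|19) = -(19|7). Reduce: 19 ≡ 5 (mod 7). Now have (5|7).
5 ≡ 1 (mod 4), so quadratic reciprocity gives (5|7) = (7|5). Reduce: 7 ≡ 2 (mod 5). Now have (2|5).
Factor out 2: 2 = 2. Since 5 ≡ 5 (mod 8), (2|5) = -1. Now have -(1|5).
(1|5) = 1. Collecting the sign factors: -1.
(528|613) = -1, and 613 is prime, so 528 is not a quadratic residue mod 613.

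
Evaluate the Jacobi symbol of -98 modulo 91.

0

(-98/91)
  = (84/91)    [-98 ≡ 84 mod 91]
  = (21/91)    [91 ≡ 3 mod 8 ⇒ (2/91)^2 = +1]
  = (91/21)    [QR: 21 ≡ 1 mod 4, sign kept]
  = (7/21)    [91 ≡ 7 mod 21]
  = (21/7)    [QR: 21 ≡ 1 mod 4, sign kept]
  = (0/7)    [21 ≡ 0 mod 7]
  = 0    [numerator 0, gcd > 1]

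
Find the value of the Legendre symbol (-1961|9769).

Reduce the numerator: -1961 ≡ 7808 (mod 9769), so (-1961|9769) = (7808|9769).
Factor out 2: 7808 = 2^7·61. Since 9769 ≡ 1 (mod 8), (2|9769) = +1, and (2|9769)^7 = +1. Now have (61|9769).
61 ≡ 1 (mod 4), so quadratic reciprocity gives (61|9769) = (9769|61). Reduce: 9769 ≡ 9 (mod 61). Now have (9|61).
9 ≡ 1 (mod 4), so quadratic reciprocity gives (9|61) = (61|9). Reduce: 61 ≡ 7 (mod 9). Now have (7|9).
9 ≡ 1 (mod 4), so quadratic reciprocity gives (7|9) = (9|7). Reduce: 9 ≡ 2 (mod 7). Now have (2|7).
Factor out 2: 2 = 2. Since 7 ≡ 7 (mod 8), (2|7) = +1. Now have (1|7).
(1|7) = 1. Collecting the sign factors: 1.

1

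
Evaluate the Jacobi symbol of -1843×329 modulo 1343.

-1

By multiplicativity, (-1843·329 / 1343) = (-1843 / 1343)·(329 / 1343).
First factor (-1843 / 1343):
Reduce the numerator: -1843 ≡ 843 (mod 1343), so (-1843 / 1343) = (843 / 1343).
Both 843 ≡ 3 and 1343 ≡ 3 (mod 4), so reciprocity gives (843 / 1343) = -(1343 / 843). Reduce: 1343 ≡ 500 (mod 843). Now have -(500 / 843).
Factor out 2: 500 = 2^2·125. Since 843 ≡ 3 (mod 8), (2 / 843) = -1, and (2 / 843)^2 = +1. Now have -(125 / 843).
125 ≡ 1 (mod 4), so quadratic reciprocity gives (125 / 843) = (843 / 125). Reduce: 843 ≡ 93 (mod 125). Now have -(93 / 125).
93 ≡ 1 (mod 4), so quadratic reciprocity gives (93 / 125) = (125 / 93). Reduce: 125 ≡ 32 (mod 93). Now have -(32 / 93).
Factor out 2: 32 = 2^5. Since 93 ≡ 5 (mod 8), (2 / 93) = -1, and (2 / 93)^5 = -1. Now have (1 / 93).
(1 / 93) = 1. Collecting the sign factors: 1.
Second factor (329 / 1343):
329 ≡ 1 (mod 4), so quadratic reciprocity gives (329 / 1343) = (1343 / 329). Reduce: 1343 ≡ 27 (mod 329). Now have (27 / 329).
329 ≡ 1 (mod 4), so quadratic reciprocity gives (27 / 329) = (329 / 27). Reduce: 329 ≡ 5 (mod 27). Now have (5 / 27).
5 ≡ 1 (mod 4), so quadratic reciprocity gives (5 / 27) = (27 / 5). Reduce: 27 ≡ 2 (mod 5). Now have (2 / 5).
Factor out 2: 2 = 2. Since 5 ≡ 5 (mod 8), (2 / 5) = -1. Now have -(1 / 5).
(1 / 5) = 1. Collecting the sign factors: -1.
Product: (1)·(-1) = -1.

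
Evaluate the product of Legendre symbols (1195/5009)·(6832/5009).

1

By multiplicativity, (1195·6832/5009) = (1195/5009)·(6832/5009).
First factor (1195/5009):
(1195/5009)
  = (5009/1195)    [QR: 5009 ≡ 1 mod 4, sign kept]
  = (229/1195)    [5009 ≡ 229 mod 1195]
  = (1195/229)    [QR: 229 ≡ 1 mod 4, sign kept]
  = (50/229)    [1195 ≡ 50 mod 229]
  = -(25/229)    [229 ≡ 5 mod 8 ⇒ (2/229) = -1]
  = -(229/25)    [QR: 25 ≡ 1 mod 4, sign kept]
  = -(4/25)    [229 ≡ 4 mod 25]
  = -(1/25)    [25 ≡ 1 mod 8 ⇒ (2/25)^2 = +1]
  = -1    [(1/25) = 1]
Second factor (6832/5009):
(6832/5009)
  = (1823/5009)    [6832 ≡ 1823 mod 5009]
  = (5009/1823)    [QR: 5009 ≡ 1 mod 4, sign kept]
  = (1363/1823)    [5009 ≡ 1363 mod 1823]
  = -(1823/1363)    [QR: both ≡ 3 mod 4, sign flips]
  = -(460/1363)    [1823 ≡ 460 mod 1363]
  = -(115/1363)    [1363 ≡ 3 mod 8 ⇒ (2/1363)^2 = +1]
  = (1363/115)    [QR: both ≡ 3 mod 4, sign flips]
  = (98/115)    [1363 ≡ 98 mod 115]
  = -(49/115)    [115 ≡ 3 mod 8 ⇒ (2/115) = -1]
  = -(115/49)    [QR: 49 ≡ 1 mod 4, sign kept]
  = -(17/49)    [115 ≡ 17 mod 49]
  = -(49/17)    [QR: 17 ≡ 1 mod 4, sign kept]
  = -(15/17)    [49 ≡ 15 mod 17]
  = -(17/15)    [QR: 17 ≡ 1 mod 4, sign kept]
  = -(2/15)    [17 ≡ 2 mod 15]
  = -(1/15)    [15 ≡ 7 mod 8 ⇒ (2/15) = +1]
  = -1    [(1/15) = 1]
Product: (-1)·(-1) = 1.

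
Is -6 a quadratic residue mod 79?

yes

Pull out -1: (-6|79) = (-1|79)·(6|79). Since 79 ≡ 3 (mod 4), (-1|79) = -1. Now have -(6|79).
Factor out 2: 6 = 2·3. Since 79 ≡ 7 (mod 8), (2|79) = +1. Now have -(3|79).
Both 3 ≡ 3 and 79 ≡ 3 (mod 4), so reciprocity gives (3|79) = -(79|3). Reduce: 79 ≡ 1 (mod 3). Now have (1|3).
(1|3) = 1. Collecting the sign factors: 1.
The Legendre symbol is 1, so x^2 ≡ -6 (mod 79) has solution.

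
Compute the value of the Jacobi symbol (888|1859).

(888|1859)
  = -(111|1859)    [1859 ≡ 3 mod 8 ⇒ (2|1859)^3 = -1]
  = (1859|111)    [QR: both ≡ 3 mod 4, sign flips]
  = (83|111)    [1859 ≡ 83 mod 111]
  = -(111|83)    [QR: both ≡ 3 mod 4, sign flips]
  = -(28|83)    [111 ≡ 28 mod 83]
  = -(7|83)    [83 ≡ 3 mod 8 ⇒ (2|83)^2 = +1]
  = (83|7)    [QR: both ≡ 3 mod 4, sign flips]
  = (6|7)    [83 ≡ 6 mod 7]
  = (3|7)    [7 ≡ 7 mod 8 ⇒ (2|7) = +1]
  = -(7|3)    [QR: both ≡ 3 mod 4, sign flips]
  = -(1|3)    [7 ≡ 1 mod 3]
  = -1    [(1|3) = 1]

-1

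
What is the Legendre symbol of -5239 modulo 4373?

(-5239/4373)
  = (5239/4373)    [4373 ≡ 1 mod 4 ⇒ (-1/4373) = +1]
  = (866/4373)    [5239 ≡ 866 mod 4373]
  = -(433/4373)    [4373 ≡ 5 mod 8 ⇒ (2/4373) = -1]
  = -(4373/433)    [QR: 433 ≡ 1 mod 4, sign kept]
  = -(43/433)    [4373 ≡ 43 mod 433]
  = -(433/43)    [QR: 433 ≡ 1 mod 4, sign kept]
  = -(3/43)    [433 ≡ 3 mod 43]
  = (43/3)    [QR: both ≡ 3 mod 4, sign flips]
  = (1/3)    [43 ≡ 1 mod 3]
  = 1    [(1/3) = 1]

1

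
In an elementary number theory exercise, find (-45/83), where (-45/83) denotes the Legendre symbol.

1

(-45/83)
  = (38/83)    [-45 ≡ 38 mod 83]
  = -(19/83)    [83 ≡ 3 mod 8 ⇒ (2/83) = -1]
  = (83/19)    [QR: both ≡ 3 mod 4, sign flips]
  = (7/19)    [83 ≡ 7 mod 19]
  = -(19/7)    [QR: both ≡ 3 mod 4, sign flips]
  = -(5/7)    [19 ≡ 5 mod 7]
  = -(7/5)    [QR: 5 ≡ 1 mod 4, sign kept]
  = -(2/5)    [7 ≡ 2 mod 5]
  = (1/5)    [5 ≡ 5 mod 8 ⇒ (2/5) = -1]
  = 1    [(1/5) = 1]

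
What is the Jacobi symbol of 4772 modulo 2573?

-1

Reduce the numerator: 4772 ≡ 2199 (mod 2573), so (4772 / 2573) = (2199 / 2573).
2573 ≡ 1 (mod 4), so quadratic reciprocity gives (2199 / 2573) = (2573 / 2199). Reduce: 2573 ≡ 374 (mod 2199). Now have (374 / 2199).
Factor out 2: 374 = 2·187. Since 2199 ≡ 7 (mod 8), (2 / 2199) = +1. Now have (187 / 2199).
Both 187 ≡ 3 and 2199 ≡ 3 (mod 4), so reciprocity gives (187 / 2199) = -(2199 / 187). Reduce: 2199 ≡ 142 (mod 187). Now have -(142 / 187).
Factor out 2: 142 = 2·71. Since 187 ≡ 3 (mod 8), (2 / 187) = -1. Now have (71 / 187).
Both 71 ≡ 3 and 187 ≡ 3 (mod 4), so reciprocity gives (71 / 187) = -(187 / 71). Reduce: 187 ≡ 45 (mod 71). Now have -(45 / 71).
45 ≡ 1 (mod 4), so quadratic reciprocity gives (45 / 71) = (71 / 45). Reduce: 71 ≡ 26 (mod 45). Now have -(26 / 45).
Factor out 2: 26 = 2·13. Since 45 ≡ 5 (mod 8), (2 / 45) = -1. Now have (13 / 45).
13 ≡ 1 (mod 4), so quadratic reciprocity gives (13 / 45) = (45 / 13). Reduce: 45 ≡ 6 (mod 13). Now have (6 / 13).
Factor out 2: 6 = 2·3. Since 13 ≡ 5 (mod 8), (2 / 13) = -1. Now have -(3 / 13).
13 ≡ 1 (mod 4), so quadratic reciprocity gives (3 / 13) = (13 / 3). Reduce: 13 ≡ 1 (mod 3). Now have -(1 / 3).
(1 / 3) = 1. Collecting the sign factors: -1.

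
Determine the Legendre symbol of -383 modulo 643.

1

(-383/643)
  = (260/643)    [-383 ≡ 260 mod 643]
  = (65/643)    [643 ≡ 3 mod 8 ⇒ (2/643)^2 = +1]
  = (643/65)    [QR: 65 ≡ 1 mod 4, sign kept]
  = (58/65)    [643 ≡ 58 mod 65]
  = (29/65)    [65 ≡ 1 mod 8 ⇒ (2/65) = +1]
  = (65/29)    [QR: 29 ≡ 1 mod 4, sign kept]
  = (7/29)    [65 ≡ 7 mod 29]
  = (29/7)    [QR: 29 ≡ 1 mod 4, sign kept]
  = (1/7)    [29 ≡ 1 mod 7]
  = 1    [(1/7) = 1]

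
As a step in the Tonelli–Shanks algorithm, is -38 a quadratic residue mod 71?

(-38/71)
  = (33/71)    [-38 ≡ 33 mod 71]
  = (71/33)    [QR: 33 ≡ 1 mod 4, sign kept]
  = (5/33)    [71 ≡ 5 mod 33]
  = (33/5)    [QR: 5 ≡ 1 mod 4, sign kept]
  = (3/5)    [33 ≡ 3 mod 5]
  = (5/3)    [QR: 5 ≡ 1 mod 4, sign kept]
  = (2/3)    [5 ≡ 2 mod 3]
  = -(1/3)    [3 ≡ 3 mod 8 ⇒ (2/3) = -1]
  = -1    [(1/3) = 1]
(-38/71) = -1, and 71 is prime, so -38 is not a quadratic residue mod 71.

no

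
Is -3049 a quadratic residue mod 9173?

(-3049/9173)
  = (3049/9173)    [9173 ≡ 1 mod 4 ⇒ (-1/9173) = +1]
  = (9173/3049)    [QR: 3049 ≡ 1 mod 4, sign kept]
  = (26/3049)    [9173 ≡ 26 mod 3049]
  = (13/3049)    [3049 ≡ 1 mod 8 ⇒ (2/3049) = +1]
  = (3049/13)    [QR: 13 ≡ 1 mod 4, sign kept]
  = (7/13)    [3049 ≡ 7 mod 13]
  = (13/7)    [QR: 13 ≡ 1 mod 4, sign kept]
  = (6/7)    [13 ≡ 6 mod 7]
  = (3/7)    [7 ≡ 7 mod 8 ⇒ (2/7) = +1]
  = -(7/3)    [QR: both ≡ 3 mod 4, sign flips]
  = -(1/3)    [7 ≡ 1 mod 3]
  = -1    [(1/3) = 1]
(-3049/9173) = -1, and 9173 is prime, so -3049 is not a quadratic residue mod 9173.

no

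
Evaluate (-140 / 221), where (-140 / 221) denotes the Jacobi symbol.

(-140 / 221)
  = (81 / 221)    [-140 ≡ 81 mod 221]
  = (221 / 81)    [QR: 81 ≡ 1 mod 4, sign kept]
  = (59 / 81)    [221 ≡ 59 mod 81]
  = (81 / 59)    [QR: 81 ≡ 1 mod 4, sign kept]
  = (22 / 59)    [81 ≡ 22 mod 59]
  = -(11 / 59)    [59 ≡ 3 mod 8 ⇒ (2 / 59) = -1]
  = (59 / 11)    [QR: both ≡ 3 mod 4, sign flips]
  = (4 / 11)    [59 ≡ 4 mod 11]
  = (1 / 11)    [11 ≡ 3 mod 8 ⇒ (2 / 11)^2 = +1]
  = 1    [(1 / 11) = 1]

1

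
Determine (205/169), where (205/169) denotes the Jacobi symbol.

1

Reduce the numerator: 205 ≡ 36 (mod 169), so (205/169) = (36/169).
Factor out 2: 36 = 2^2·9. Since 169 ≡ 1 (mod 8), (2/169) = +1, and (2/169)^2 = +1. Now have (9/169).
9 ≡ 1 (mod 4), so quadratic reciprocity gives (9/169) = (169/9). Reduce: 169 ≡ 7 (mod 9). Now have (7/9).
9 ≡ 1 (mod 4), so quadratic reciprocity gives (7/9) = (9/7). Reduce: 9 ≡ 2 (mod 7). Now have (2/7).
Factor out 2: 2 = 2. Since 7 ≡ 7 (mod 8), (2/7) = +1. Now have (1/7).
(1/7) = 1. Collecting the sign factors: 1.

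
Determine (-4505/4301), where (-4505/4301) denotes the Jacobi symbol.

(-4505/4301)
  = (4097/4301)    [-4505 ≡ 4097 mod 4301]
  = (4301/4097)    [QR: 4097 ≡ 1 mod 4, sign kept]
  = (204/4097)    [4301 ≡ 204 mod 4097]
  = (51/4097)    [4097 ≡ 1 mod 8 ⇒ (2/4097)^2 = +1]
  = (4097/51)    [QR: 4097 ≡ 1 mod 4, sign kept]
  = (17/51)    [4097 ≡ 17 mod 51]
  = (51/17)    [QR: 17 ≡ 1 mod 4, sign kept]
  = (0/17)    [51 ≡ 0 mod 17]
  = 0    [numerator 0, gcd > 1]

0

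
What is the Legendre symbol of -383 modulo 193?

(-383/193)
  = (3/193)    [-383 ≡ 3 mod 193]
  = (193/3)    [QR: 193 ≡ 1 mod 4, sign kept]
  = (1/3)    [193 ≡ 1 mod 3]
  = 1    [(1/3) = 1]

1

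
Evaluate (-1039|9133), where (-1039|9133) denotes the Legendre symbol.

(-1039|9133)
  = (1039|9133)    [9133 ≡ 1 mod 4 ⇒ (-1|9133) = +1]
  = (9133|1039)    [QR: 9133 ≡ 1 mod 4, sign kept]
  = (821|1039)    [9133 ≡ 821 mod 1039]
  = (1039|821)    [QR: 821 ≡ 1 mod 4, sign kept]
  = (218|821)    [1039 ≡ 218 mod 821]
  = -(109|821)    [821 ≡ 5 mod 8 ⇒ (2|821) = -1]
  = -(821|109)    [QR: 109 ≡ 1 mod 4, sign kept]
  = -(58|109)    [821 ≡ 58 mod 109]
  = (29|109)    [109 ≡ 5 mod 8 ⇒ (2|109) = -1]
  = (109|29)    [QR: 29 ≡ 1 mod 4, sign kept]
  = (22|29)    [109 ≡ 22 mod 29]
  = -(11|29)    [29 ≡ 5 mod 8 ⇒ (2|29) = -1]
  = -(29|11)    [QR: 29 ≡ 1 mod 4, sign kept]
  = -(7|11)    [29 ≡ 7 mod 11]
  = (11|7)    [QR: both ≡ 3 mod 4, sign flips]
  = (4|7)    [11 ≡ 4 mod 7]
  = (1|7)    [7 ≡ 7 mod 8 ⇒ (2|7)^2 = +1]
  = 1    [(1|7) = 1]

1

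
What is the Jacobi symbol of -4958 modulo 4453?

-1

(-4958/4453)
  = (3948/4453)    [-4958 ≡ 3948 mod 4453]
  = (987/4453)    [4453 ≡ 5 mod 8 ⇒ (2/4453)^2 = +1]
  = (4453/987)    [QR: 4453 ≡ 1 mod 4, sign kept]
  = (505/987)    [4453 ≡ 505 mod 987]
  = (987/505)    [QR: 505 ≡ 1 mod 4, sign kept]
  = (482/505)    [987 ≡ 482 mod 505]
  = (241/505)    [505 ≡ 1 mod 8 ⇒ (2/505) = +1]
  = (505/241)    [QR: 241 ≡ 1 mod 4, sign kept]
  = (23/241)    [505 ≡ 23 mod 241]
  = (241/23)    [QR: 241 ≡ 1 mod 4, sign kept]
  = (11/23)    [241 ≡ 11 mod 23]
  = -(23/11)    [QR: both ≡ 3 mod 4, sign flips]
  = -(1/11)    [23 ≡ 1 mod 11]
  = -1    [(1/11) = 1]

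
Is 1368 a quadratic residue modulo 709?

no

Reduce the numerator: 1368 ≡ 659 (mod 709), so (1368/709) = (659/709).
709 ≡ 1 (mod 4), so quadratic reciprocity gives (659/709) = (709/659). Reduce: 709 ≡ 50 (mod 659). Now have (50/659).
Factor out 2: 50 = 2·25. Since 659 ≡ 3 (mod 8), (2/659) = -1. Now have -(25/659).
25 ≡ 1 (mod 4), so quadratic reciprocity gives (25/659) = (659/25). Reduce: 659 ≡ 9 (mod 25). Now have -(9/25).
9 ≡ 1 (mod 4), so quadratic reciprocity gives (9/25) = (25/9). Reduce: 25 ≡ 7 (mod 9). Now have -(7/9).
9 ≡ 1 (mod 4), so quadratic reciprocity gives (7/9) = (9/7). Reduce: 9 ≡ 2 (mod 7). Now have -(2/7).
Factor out 2: 2 = 2. Since 7 ≡ 7 (mod 8), (2/7) = +1. Now have -(1/7).
(1/7) = 1. Collecting the sign factors: -1.
The Legendre symbol is -1, so x^2 ≡ 1368 (mod 709) has no solution.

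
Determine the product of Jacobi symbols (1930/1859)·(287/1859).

By multiplicativity, (1930·287/1859) = (1930/1859)·(287/1859).
First factor (1930/1859):
(1930/1859)
  = (71/1859)    [1930 ≡ 71 mod 1859]
  = -(1859/71)    [QR: both ≡ 3 mod 4, sign flips]
  = -(13/71)    [1859 ≡ 13 mod 71]
  = -(71/13)    [QR: 13 ≡ 1 mod 4, sign kept]
  = -(6/13)    [71 ≡ 6 mod 13]
  = (3/13)    [13 ≡ 5 mod 8 ⇒ (2/13) = -1]
  = (13/3)    [QR: 13 ≡ 1 mod 4, sign kept]
  = (1/3)    [13 ≡ 1 mod 3]
  = 1    [(1/3) = 1]
Second factor (287/1859):
(287/1859)
  = -(1859/287)    [QR: both ≡ 3 mod 4, sign flips]
  = -(137/287)    [1859 ≡ 137 mod 287]
  = -(287/137)    [QR: 137 ≡ 1 mod 4, sign kept]
  = -(13/137)    [287 ≡ 13 mod 137]
  = -(137/13)    [QR: 13 ≡ 1 mod 4, sign kept]
  = -(7/13)    [137 ≡ 7 mod 13]
  = -(13/7)    [QR: 13 ≡ 1 mod 4, sign kept]
  = -(6/7)    [13 ≡ 6 mod 7]
  = -(3/7)    [7 ≡ 7 mod 8 ⇒ (2/7) = +1]
  = (7/3)    [QR: both ≡ 3 mod 4, sign flips]
  = (1/3)    [7 ≡ 1 mod 3]
  = 1    [(1/3) = 1]
Product: (1)·(1) = 1.

1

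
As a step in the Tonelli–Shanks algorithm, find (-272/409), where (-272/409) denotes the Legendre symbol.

1

(-272/409)
  = (137/409)    [-272 ≡ 137 mod 409]
  = (409/137)    [QR: 137 ≡ 1 mod 4, sign kept]
  = (135/137)    [409 ≡ 135 mod 137]
  = (137/135)    [QR: 137 ≡ 1 mod 4, sign kept]
  = (2/135)    [137 ≡ 2 mod 135]
  = (1/135)    [135 ≡ 7 mod 8 ⇒ (2/135) = +1]
  = 1    [(1/135) = 1]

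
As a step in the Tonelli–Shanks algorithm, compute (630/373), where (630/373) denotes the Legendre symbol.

(630/373)
  = (257/373)    [630 ≡ 257 mod 373]
  = (373/257)    [QR: 257 ≡ 1 mod 4, sign kept]
  = (116/257)    [373 ≡ 116 mod 257]
  = (29/257)    [257 ≡ 1 mod 8 ⇒ (2/257)^2 = +1]
  = (257/29)    [QR: 29 ≡ 1 mod 4, sign kept]
  = (25/29)    [257 ≡ 25 mod 29]
  = (29/25)    [QR: 25 ≡ 1 mod 4, sign kept]
  = (4/25)    [29 ≡ 4 mod 25]
  = (1/25)    [25 ≡ 1 mod 8 ⇒ (2/25)^2 = +1]
  = 1    [(1/25) = 1]

1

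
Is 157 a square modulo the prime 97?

Reduce the numerator: 157 ≡ 60 (mod 97), so (157/97) = (60/97).
Factor out 2: 60 = 2^2·15. Since 97 ≡ 1 (mod 8), (2/97) = +1, and (2/97)^2 = +1. Now have (15/97).
97 ≡ 1 (mod 4), so quadratic reciprocity gives (15/97) = (97/15). Reduce: 97 ≡ 7 (mod 15). Now have (7/15).
Both 7 ≡ 3 and 15 ≡ 3 (mod 4), so reciprocity gives (7/15) = -(15/7). Reduce: 15 ≡ 1 (mod 7). Now have -(1/7).
(1/7) = 1. Collecting the sign factors: -1.
The Legendre symbol is -1, so x^2 ≡ 157 (mod 97) has no solution.

no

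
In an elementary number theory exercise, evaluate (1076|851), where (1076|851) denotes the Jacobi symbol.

1

Reduce the numerator: 1076 ≡ 225 (mod 851), so (1076|851) = (225|851).
225 ≡ 1 (mod 4), so quadratic reciprocity gives (225|851) = (851|225). Reduce: 851 ≡ 176 (mod 225). Now have (176|225).
Factor out 2: 176 = 2^4·11. Since 225 ≡ 1 (mod 8), (2|225) = +1, and (2|225)^4 = +1. Now have (11|225).
225 ≡ 1 (mod 4), so quadratic reciprocity gives (11|225) = (225|11). Reduce: 225 ≡ 5 (mod 11). Now have (5|11).
5 ≡ 1 (mod 4), so quadratic reciprocity gives (5|11) = (11|5). Reduce: 11 ≡ 1 (mod 5). Now have (1|5).
(1|5) = 1. Collecting the sign factors: 1.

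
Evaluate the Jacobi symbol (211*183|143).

1

By multiplicativity, (211·183|143) = (211|143)·(183|143).
First factor (211|143):
Reduce the numerator: 211 ≡ 68 (mod 143), so (211|143) = (68|143).
Factor out 2: 68 = 2^2·17. Since 143 ≡ 7 (mod 8), (2|143) = +1, and (2|143)^2 = +1. Now have (17|143).
17 ≡ 1 (mod 4), so quadratic reciprocity gives (17|143) = (143|17). Reduce: 143 ≡ 7 (mod 17). Now have (7|17).
17 ≡ 1 (mod 4), so quadratic reciprocity gives (7|17) = (17|7). Reduce: 17 ≡ 3 (mod 7). Now have (3|7).
Both 3 ≡ 3 and 7 ≡ 3 (mod 4), so reciprocity gives (3|7) = -(7|3). Reduce: 7 ≡ 1 (mod 3). Now have -(1|3).
(1|3) = 1. Collecting the sign factors: -1.
Second factor (183|143):
Reduce the numerator: 183 ≡ 40 (mod 143), so (183|143) = (40|143).
Factor out 2: 40 = 2^3·5. Since 143 ≡ 7 (mod 8), (2|143) = +1, and (2|143)^3 = +1. Now have (5|143).
5 ≡ 1 (mod 4), so quadratic reciprocity gives (5|143) = (143|5). Reduce: 143 ≡ 3 (mod 5). Now have (3|5).
5 ≡ 1 (mod 4), so quadratic reciprocity gives (3|5) = (5|3). Reduce: 5 ≡ 2 (mod 3). Now have (2|3).
Factor out 2: 2 = 2. Since 3 ≡ 3 (mod 8), (2|3) = -1. Now have -(1|3).
(1|3) = 1. Collecting the sign factors: -1.
Product: (-1)·(-1) = 1.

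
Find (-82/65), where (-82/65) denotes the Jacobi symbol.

(-82/65)
  = (82/65)    [65 ≡ 1 mod 4 ⇒ (-1/65) = +1]
  = (17/65)    [82 ≡ 17 mod 65]
  = (65/17)    [QR: 17 ≡ 1 mod 4, sign kept]
  = (14/17)    [65 ≡ 14 mod 17]
  = (7/17)    [17 ≡ 1 mod 8 ⇒ (2/17) = +1]
  = (17/7)    [QR: 17 ≡ 1 mod 4, sign kept]
  = (3/7)    [17 ≡ 3 mod 7]
  = -(7/3)    [QR: both ≡ 3 mod 4, sign flips]
  = -(1/3)    [7 ≡ 1 mod 3]
  = -1    [(1/3) = 1]

-1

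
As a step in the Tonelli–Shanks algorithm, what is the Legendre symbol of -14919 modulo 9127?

1

Pull out -1: (-14919/9127) = (-1/9127)·(14919/9127). Since 9127 ≡ 3 (mod 4), (-1/9127) = -1. Now have -(14919/9127).
Reduce the numerator: 14919 ≡ 5792 (mod 9127), so (14919/9127) = (5792/9127).
Factor out 2: 5792 = 2^5·181. Since 9127 ≡ 7 (mod 8), (2/9127) = +1, and (2/9127)^5 = +1. Now have -(181/9127).
181 ≡ 1 (mod 4), so quadratic reciprocity gives (181/9127) = (9127/181). Reduce: 9127 ≡ 77 (mod 181). Now have -(77/181).
77 ≡ 1 (mod 4), so quadratic reciprocity gives (77/181) = (181/77). Reduce: 181 ≡ 27 (mod 77). Now have -(27/77).
77 ≡ 1 (mod 4), so quadratic reciprocity gives (27/77) = (77/27). Reduce: 77 ≡ 23 (mod 27). Now have -(23/27).
Both 23 ≡ 3 and 27 ≡ 3 (mod 4), so reciprocity gives (23/27) = -(27/23). Reduce: 27 ≡ 4 (mod 23). Now have (4/23).
Factor out 2: 4 = 2^2. Since 23 ≡ 7 (mod 8), (2/23) = +1, and (2/23)^2 = +1. Now have (1/23).
(1/23) = 1. Collecting the sign factors: 1.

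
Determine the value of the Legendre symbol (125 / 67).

-1

(125 / 67)
  = (58 / 67)    [125 ≡ 58 mod 67]
  = -(29 / 67)    [67 ≡ 3 mod 8 ⇒ (2 / 67) = -1]
  = -(67 / 29)    [QR: 29 ≡ 1 mod 4, sign kept]
  = -(9 / 29)    [67 ≡ 9 mod 29]
  = -(29 / 9)    [QR: 9 ≡ 1 mod 4, sign kept]
  = -(2 / 9)    [29 ≡ 2 mod 9]
  = -(1 / 9)    [9 ≡ 1 mod 8 ⇒ (2 / 9) = +1]
  = -1    [(1 / 9) = 1]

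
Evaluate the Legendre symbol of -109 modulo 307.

(-109/307)
  = (198/307)    [-109 ≡ 198 mod 307]
  = -(99/307)    [307 ≡ 3 mod 8 ⇒ (2/307) = -1]
  = (307/99)    [QR: both ≡ 3 mod 4, sign flips]
  = (10/99)    [307 ≡ 10 mod 99]
  = -(5/99)    [99 ≡ 3 mod 8 ⇒ (2/99) = -1]
  = -(99/5)    [QR: 5 ≡ 1 mod 4, sign kept]
  = -(4/5)    [99 ≡ 4 mod 5]
  = -(1/5)    [5 ≡ 5 mod 8 ⇒ (2/5)^2 = +1]
  = -1    [(1/5) = 1]

-1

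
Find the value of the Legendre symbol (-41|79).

(-41|79)
  = -(41|79)    [79 ≡ 3 mod 4 ⇒ (-1|79) = -1]
  = -(79|41)    [QR: 41 ≡ 1 mod 4, sign kept]
  = -(38|41)    [79 ≡ 38 mod 41]
  = -(19|41)    [41 ≡ 1 mod 8 ⇒ (2|41) = +1]
  = -(41|19)    [QR: 41 ≡ 1 mod 4, sign kept]
  = -(3|19)    [41 ≡ 3 mod 19]
  = (19|3)    [QR: both ≡ 3 mod 4, sign flips]
  = (1|3)    [19 ≡ 1 mod 3]
  = 1    [(1|3) = 1]

1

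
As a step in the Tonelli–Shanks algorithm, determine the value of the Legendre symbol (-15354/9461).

-1

Reduce the numerator: -15354 ≡ 3568 (mod 9461), so (-15354/9461) = (3568/9461).
Factor out 2: 3568 = 2^4·223. Since 9461 ≡ 5 (mod 8), (2/9461) = -1, and (2/9461)^4 = +1. Now have (223/9461).
9461 ≡ 1 (mod 4), so quadratic reciprocity gives (223/9461) = (9461/223). Reduce: 9461 ≡ 95 (mod 223). Now have (95/223).
Both 95 ≡ 3 and 223 ≡ 3 (mod 4), so reciprocity gives (95/223) = -(223/95). Reduce: 223 ≡ 33 (mod 95). Now have -(33/95).
33 ≡ 1 (mod 4), so quadratic reciprocity gives (33/95) = (95/33). Reduce: 95 ≡ 29 (mod 33). Now have -(29/33).
29 ≡ 1 (mod 4), so quadratic reciprocity gives (29/33) = (33/29). Reduce: 33 ≡ 4 (mod 29). Now have -(4/29).
Factor out 2: 4 = 2^2. Since 29 ≡ 5 (mod 8), (2/29) = -1, and (2/29)^2 = +1. Now have -(1/29).
(1/29) = 1. Collecting the sign factors: -1.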